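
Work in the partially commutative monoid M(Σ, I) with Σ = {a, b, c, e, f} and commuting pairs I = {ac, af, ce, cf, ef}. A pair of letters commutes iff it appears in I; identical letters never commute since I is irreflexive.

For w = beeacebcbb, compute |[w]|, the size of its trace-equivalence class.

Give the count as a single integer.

drop 0:b onto floor
drop 1:e onto {0:b}
drop 2:e onto {1:e}
drop 3:a onto {2:e}
drop 4:c onto {0:b}
drop 5:e onto {3:a}
drop 6:b onto {4:c, 5:e}
drop 7:c onto {6:b}
drop 8:b onto {7:c}
drop 9:b onto {8:b}
ground layer = {0:b}
drop-orders for the pieces not yet dropped (sum over which currently-grounded one goes next):
  1 to go: {9} 1
  2 to go: {8,9} 1
  3 to go: {7,8,9} 1
  4 to go: {6,7,8,9} 1
  5 to go: {4,6,7,8,9} 1  {5,6,7,8,9} 1
  6 to go: {3,5,6,7,8,9} 1  {4,5,6,7,8,9} 2
  7 to go: {2,3,5,6,7,8,9} 1  {3,4,5,6,7,8,9} 3
  8 to go: {1,2,3,5,6,7,8,9} 1  {2,3,4,5,6,7,8,9} 4
  if 0:b drops first: 5 orders

5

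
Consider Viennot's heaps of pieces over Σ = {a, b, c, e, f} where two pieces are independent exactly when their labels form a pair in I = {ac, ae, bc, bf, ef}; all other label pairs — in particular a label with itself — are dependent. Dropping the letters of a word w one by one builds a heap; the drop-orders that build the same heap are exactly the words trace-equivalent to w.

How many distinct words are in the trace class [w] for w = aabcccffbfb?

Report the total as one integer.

381

drop 0:a onto floor
drop 1:a onto {0:a}
drop 2:b onto {1:a}
drop 3:c onto floor
drop 4:c onto {3:c}
drop 5:c onto {4:c}
drop 6:f onto {1:a, 5:c}
drop 7:f onto {6:f}
drop 8:b onto {2:b}
drop 9:f onto {7:f}
drop 10:b onto {8:b}
ground layer = {0:a, 3:c}
drop-orders for the pieces not yet dropped (sum over which currently-grounded one goes next):
  1 to go: {9} 1  {10} 1
  2 to go: {7,9} 1  {8,10} 1  {9,10} 2
  3 to go: {2,8,10} 1  {6,7,9} 1  {7,9,10} 3  {8,9,10} 3
  4 to go: {2,8,9,10} 4  {5,6,7,9} 1  {6,7,9,10} 4  {7,8,9,10} 6
  5 to go: {2,7,8,9,10} 10  {4,5,6,7,9} 1  {5,6,7,9,10} 5  {6,7,8,9,10} 10
  6 to go: {2,6,7,8,9,10} 20  {3,4,5,6,7,9} 1  {4,5,6,7,9,10} 6  {5,6,7,8,9,10} 15
  7 to go: {1,2,6,7,8,9,10} 20  {2,5,6,7,8,9,10} 35  {3,4,5,6,7,9,10} 7  {4,5,6,7,8,9,10} 21
  8 to go: {0,1,2,6,7,8,9,10} 20  {1,2,5,6,7,8,9,10} 55  {2,4,5,6,7,8,9,10} 56  {3,4,5,6,7,8,9,10} 28
  9 to go: {0,1,2,5,6,7,8,9,10} 75  {1,2,4,5,6,7,8,9,10} 111  {2,3,4,5,6,7,8,9,10} 84
  if 0:a drops first: 195 orders
  if 3:c drops first: 186 orders
heap linearizations: 381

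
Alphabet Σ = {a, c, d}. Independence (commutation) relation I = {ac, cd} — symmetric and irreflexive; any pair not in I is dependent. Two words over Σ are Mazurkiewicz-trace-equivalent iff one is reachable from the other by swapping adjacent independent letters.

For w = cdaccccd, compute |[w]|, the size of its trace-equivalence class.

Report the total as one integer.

56

#0=c has no predecessor
#1=d has no predecessor
#2=a depends on [1:d]
#3=c depends on [0:c]
#4=c depends on [3:c]
#5=c depends on [4:c]
#6=c depends on [5:c]
#7=d depends on [2:a]
sources: [0:c, 1:d]
N(rest) = Σ N(rest − s) over sources s of rest; N(one piece) = 1:
  size 1 → [6]=1  [7]=1
  size 2 → [2,7]=1  [5,6]=1  [6,7]=2
  size 3 → [1,2,7]=1  [2,6,7]=3  [4,5,6]=1  [5,6,7]=3
  size 4 → [1,2,6,7]=4  [2,5,6,7]=6  [3,4,5,6]=1  [4,5,6,7]=4
  size 5 → [0,3,4,5,6]=1  [1,2,5,6,7]=10  [2,4,5,6,7]=10  [3,4,5,6,7]=5
  size 6 → [0,3,4,5,6,7]=6  [1,2,4,5,6,7]=20  [2,3,4,5,6,7]=15
  first=0(c) contributes 35
  first=1(d) contributes 21
|[w]| = 56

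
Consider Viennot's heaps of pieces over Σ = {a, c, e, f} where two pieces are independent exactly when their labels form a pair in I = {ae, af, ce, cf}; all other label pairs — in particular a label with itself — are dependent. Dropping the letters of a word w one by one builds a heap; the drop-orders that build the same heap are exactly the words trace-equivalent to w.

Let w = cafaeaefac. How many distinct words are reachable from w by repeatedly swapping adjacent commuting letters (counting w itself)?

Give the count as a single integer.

piece 0:c — minimal
piece 1:a rests on {0:c}
piece 2:f — minimal
piece 3:a rests on {1:a}
piece 4:e rests on {2:f}
piece 5:a rests on {3:a}
piece 6:e rests on {4:e}
piece 7:f rests on {6:e}
piece 8:a rests on {5:a}
piece 9:c rests on {8:a}
minimal pieces: {0:c, 2:f}
ways to finish when only these pieces remain (= sum over removing one remaining piece with nothing left below it):
  1 left: {7}→1  {9}→1
  2 left: {6,7}→1  {7,9}→2  {8,9}→1
  3 left: {4,6,7}→1  {5,8,9}→1  {6,7,9}→3  {7,8,9}→3
  4 left: {2,4,6,7}→1  {3,5,8,9}→1  {4,6,7,9}→4  {5,7,8,9}→4  {6,7,8,9}→6
  5 left: {1,3,5,8,9}→1  {2,4,6,7,9}→5  {3,5,7,8,9}→5  {4,6,7,8,9}→10  {5,6,7,8,9}→10
  6 left: {0,1,3,5,8,9}→1  {1,3,5,7,8,9}→6  {2,4,6,7,8,9}→15  {3,5,6,7,8,9}→15  {4,5,6,7,8,9}→20
  7 left: {0,1,3,5,7,8,9}→7  {1,3,5,6,7,8,9}→21  {2,4,5,6,7,8,9}→35  {3,4,5,6,7,8,9}→35
  8 left: {0,1,3,5,6,7,8,9}→28  {1,3,4,5,6,7,8,9}→56  {2,3,4,5,6,7,8,9}→70
  placing 0:c first → 126 extensions
  placing 2:f first → 84 extensions
total linear extensions = 210

210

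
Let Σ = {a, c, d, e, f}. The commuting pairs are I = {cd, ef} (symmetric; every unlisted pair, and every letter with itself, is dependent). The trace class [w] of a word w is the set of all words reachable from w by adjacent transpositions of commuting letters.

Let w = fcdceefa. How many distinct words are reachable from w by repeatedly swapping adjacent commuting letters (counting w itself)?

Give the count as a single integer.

piece 0:f — minimal
piece 1:c rests on {0:f}
piece 2:d rests on {0:f}
piece 3:c rests on {1:c}
piece 4:e rests on {2:d, 3:c}
piece 5:e rests on {4:e}
piece 6:f rests on {2:d, 3:c}
piece 7:a rests on {5:e, 6:f}
minimal pieces: {0:f}
ways to finish when only these pieces remain (= sum over removing one remaining piece with nothing left below it):
  1 left: {7}→1
  2 left: {5,7}→1  {6,7}→1
  3 left: {4,5,7}→1  {5,6,7}→2
  4 left: {4,5,6,7}→3
  5 left: {2,4,5,6,7}→3  {3,4,5,6,7}→3
  6 left: {1,3,4,5,6,7}→3  {2,3,4,5,6,7}→6
  placing 0:f first → 9 extensions

9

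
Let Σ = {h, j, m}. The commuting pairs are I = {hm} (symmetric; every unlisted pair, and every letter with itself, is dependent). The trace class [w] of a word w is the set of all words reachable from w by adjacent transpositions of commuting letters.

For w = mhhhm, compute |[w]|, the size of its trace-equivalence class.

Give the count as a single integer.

10

piece 0:m — minimal
piece 1:h — minimal
piece 2:h rests on {1:h}
piece 3:h rests on {2:h}
piece 4:m rests on {0:m}
minimal pieces: {0:m, 1:h}
ways to finish when only these pieces remain (= sum over removing one remaining piece with nothing left below it):
  1 left: {3}→1  {4}→1
  2 left: {0,4}→1  {2,3}→1  {3,4}→2
  3 left: {0,3,4}→3  {1,2,3}→1  {2,3,4}→3
  placing 0:m first → 4 extensions
  placing 1:h first → 6 extensions
total linear extensions = 10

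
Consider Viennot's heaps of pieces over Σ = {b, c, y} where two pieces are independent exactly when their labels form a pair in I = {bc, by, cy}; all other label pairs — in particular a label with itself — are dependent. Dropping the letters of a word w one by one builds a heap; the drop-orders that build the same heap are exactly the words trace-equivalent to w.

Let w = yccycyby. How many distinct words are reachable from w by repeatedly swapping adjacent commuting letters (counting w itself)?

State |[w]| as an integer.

drop 0:y onto floor
drop 1:c onto floor
drop 2:c onto {1:c}
drop 3:y onto {0:y}
drop 4:c onto {2:c}
drop 5:y onto {3:y}
drop 6:b onto floor
drop 7:y onto {5:y}
ground layer = {0:y, 1:c, 6:b}
drop-orders for the pieces not yet dropped (sum over which currently-grounded one goes next):
  1 to go: {4} 1  {6} 1  {7} 1
  2 to go: {2,4} 1  {4,6} 2  {4,7} 2  {5,7} 1  {6,7} 2
  3 to go: {1,2,4} 1  {2,4,6} 3  {2,4,7} 3  {3,5,7} 1  {4,5,7} 3  {4,6,7} 6  {5,6,7} 3
  4 to go: {0,3,5,7} 1  {1,2,4,6} 4  {1,2,4,7} 4  {2,4,5,7} 6  {2,4,6,7} 12  {3,4,5,7} 4  {3,5,6,7} 4  {4,5,6,7} 12
  5 to go: {0,3,4,5,7} 5  {0,3,5,6,7} 5  {1,2,4,5,7} 10  {1,2,4,6,7} 20  {2,3,4,5,7} 10  {2,4,5,6,7} 30  {3,4,5,6,7} 20
  6 to go: {0,2,3,4,5,7} 15  {0,3,4,5,6,7} 30  {1,2,3,4,5,7} 20  {1,2,4,5,6,7} 60  {2,3,4,5,6,7} 60
  if 0:y drops first: 140 orders
  if 1:c drops first: 105 orders
  if 6:b drops first: 35 orders
heap linearizations: 280

280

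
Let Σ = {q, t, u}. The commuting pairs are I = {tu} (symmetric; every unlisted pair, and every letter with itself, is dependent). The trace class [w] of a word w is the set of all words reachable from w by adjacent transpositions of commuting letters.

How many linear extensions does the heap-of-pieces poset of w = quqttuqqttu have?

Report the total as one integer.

9

#0=q has no predecessor
#1=u depends on [0:q]
#2=q depends on [1:u]
#3=t depends on [2:q]
#4=t depends on [3:t]
#5=u depends on [2:q]
#6=q depends on [4:t, 5:u]
#7=q depends on [6:q]
#8=t depends on [7:q]
#9=t depends on [8:t]
#10=u depends on [7:q]
sources: [0:q]
N(rest) = Σ N(rest − s) over sources s of rest; N(one piece) = 1:
  size 1 → [9]=1  [10]=1
  size 2 → [8,9]=1  [9,10]=2
  size 3 → [8,9,10]=3
  size 4 → [7,8,9,10]=3
  size 5 → [6,7,8,9,10]=3
  size 6 → [4,6,7,8,9,10]=3  [5,6,7,8,9,10]=3
  size 7 → [3,4,6,7,8,9,10]=3  [4,5,6,7,8,9,10]=6
  size 8 → [3,4,5,6,7,8,9,10]=9
  size 9 → [2,3,4,5,6,7,8,9,10]=9
  first=0(q) contributes 9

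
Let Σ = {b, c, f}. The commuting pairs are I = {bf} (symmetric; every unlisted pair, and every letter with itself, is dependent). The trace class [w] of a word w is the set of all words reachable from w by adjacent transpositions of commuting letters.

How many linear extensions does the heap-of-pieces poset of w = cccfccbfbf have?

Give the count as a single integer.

#0=c has no predecessor
#1=c depends on [0:c]
#2=c depends on [1:c]
#3=f depends on [2:c]
#4=c depends on [3:f]
#5=c depends on [4:c]
#6=b depends on [5:c]
#7=f depends on [5:c]
#8=b depends on [6:b]
#9=f depends on [7:f]
sources: [0:c]
N(rest) = Σ N(rest − s) over sources s of rest; N(one piece) = 1:
  size 1 → [8]=1  [9]=1
  size 2 → [6,8]=1  [7,9]=1  [8,9]=2
  size 3 → [6,8,9]=3  [7,8,9]=3
  size 4 → [6,7,8,9]=6
  size 5 → [5,6,7,8,9]=6
  size 6 → [4,5,6,7,8,9]=6
  size 7 → [3,4,5,6,7,8,9]=6
  size 8 → [2,3,4,5,6,7,8,9]=6
  first=0(c) contributes 6

6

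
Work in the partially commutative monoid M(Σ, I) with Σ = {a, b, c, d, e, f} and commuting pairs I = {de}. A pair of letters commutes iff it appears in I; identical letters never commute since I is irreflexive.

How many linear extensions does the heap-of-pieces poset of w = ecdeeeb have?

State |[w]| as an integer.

4

#0=e has no predecessor
#1=c depends on [0:e]
#2=d depends on [1:c]
#3=e depends on [1:c]
#4=e depends on [3:e]
#5=e depends on [4:e]
#6=b depends on [2:d, 5:e]
sources: [0:e]
N(rest) = Σ N(rest − s) over sources s of rest; N(one piece) = 1:
  size 1 → [6]=1
  size 2 → [2,6]=1  [5,6]=1
  size 3 → [2,5,6]=2  [4,5,6]=1
  size 4 → [2,4,5,6]=3  [3,4,5,6]=1
  size 5 → [2,3,4,5,6]=4
  first=0(e) contributes 4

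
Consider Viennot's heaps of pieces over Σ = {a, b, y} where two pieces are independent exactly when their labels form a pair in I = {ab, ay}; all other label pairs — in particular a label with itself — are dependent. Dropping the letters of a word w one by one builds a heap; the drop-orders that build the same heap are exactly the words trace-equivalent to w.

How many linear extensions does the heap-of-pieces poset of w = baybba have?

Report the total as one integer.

#0=b has no predecessor
#1=a has no predecessor
#2=y depends on [0:b]
#3=b depends on [2:y]
#4=b depends on [3:b]
#5=a depends on [1:a]
sources: [0:b, 1:a]
N(rest) = Σ N(rest − s) over sources s of rest; N(one piece) = 1:
  size 1 → [4]=1  [5]=1
  size 2 → [1,5]=1  [3,4]=1  [4,5]=2
  size 3 → [1,4,5]=3  [2,3,4]=1  [3,4,5]=3
  size 4 → [0,2,3,4]=1  [1,3,4,5]=6  [2,3,4,5]=4
  first=0(b) contributes 10
  first=1(a) contributes 5
|[w]| = 15

15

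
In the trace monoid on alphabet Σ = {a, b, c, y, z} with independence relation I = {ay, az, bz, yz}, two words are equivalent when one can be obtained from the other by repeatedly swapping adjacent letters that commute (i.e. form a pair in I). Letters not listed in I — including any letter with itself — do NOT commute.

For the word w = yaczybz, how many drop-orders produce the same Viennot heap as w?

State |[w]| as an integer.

12

#0=y has no predecessor
#1=a has no predecessor
#2=c depends on [0:y, 1:a]
#3=z depends on [2:c]
#4=y depends on [2:c]
#5=b depends on [4:y]
#6=z depends on [3:z]
sources: [0:y, 1:a]
N(rest) = Σ N(rest − s) over sources s of rest; N(one piece) = 1:
  size 1 → [5]=1  [6]=1
  size 2 → [3,6]=1  [4,5]=1  [5,6]=2
  size 3 → [3,5,6]=3  [4,5,6]=3
  size 4 → [3,4,5,6]=6
  size 5 → [2,3,4,5,6]=6
  first=0(y) contributes 6
  first=1(a) contributes 6
|[w]| = 12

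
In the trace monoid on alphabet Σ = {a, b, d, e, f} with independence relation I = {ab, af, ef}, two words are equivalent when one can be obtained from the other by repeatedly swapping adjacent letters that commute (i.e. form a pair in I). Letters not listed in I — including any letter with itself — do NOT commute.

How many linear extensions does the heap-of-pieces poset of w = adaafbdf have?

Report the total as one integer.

#0=a has no predecessor
#1=d depends on [0:a]
#2=a depends on [1:d]
#3=a depends on [2:a]
#4=f depends on [1:d]
#5=b depends on [4:f]
#6=d depends on [3:a, 5:b]
#7=f depends on [6:d]
sources: [0:a]
N(rest) = Σ N(rest − s) over sources s of rest; N(one piece) = 1:
  size 1 → [7]=1
  size 2 → [6,7]=1
  size 3 → [3,6,7]=1  [5,6,7]=1
  size 4 → [2,3,6,7]=1  [3,5,6,7]=2  [4,5,6,7]=1
  size 5 → [2,3,5,6,7]=3  [3,4,5,6,7]=3
  size 6 → [2,3,4,5,6,7]=6
  first=0(a) contributes 6

6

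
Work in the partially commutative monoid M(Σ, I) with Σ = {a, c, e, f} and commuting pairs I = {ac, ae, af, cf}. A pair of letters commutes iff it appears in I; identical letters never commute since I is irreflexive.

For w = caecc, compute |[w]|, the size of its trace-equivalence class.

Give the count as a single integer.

#0=c has no predecessor
#1=a has no predecessor
#2=e depends on [0:c]
#3=c depends on [2:e]
#4=c depends on [3:c]
sources: [0:c, 1:a]
N(rest) = Σ N(rest − s) over sources s of rest; N(one piece) = 1:
  size 1 → [1]=1  [4]=1
  size 2 → [1,4]=2  [3,4]=1
  size 3 → [1,3,4]=3  [2,3,4]=1
  first=0(c) contributes 4
  first=1(a) contributes 1
|[w]| = 5

5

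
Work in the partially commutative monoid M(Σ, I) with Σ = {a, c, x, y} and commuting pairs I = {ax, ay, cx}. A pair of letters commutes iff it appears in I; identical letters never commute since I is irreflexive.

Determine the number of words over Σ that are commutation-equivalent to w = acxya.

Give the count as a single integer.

drop 0:a onto floor
drop 1:c onto {0:a}
drop 2:x onto floor
drop 3:y onto {1:c, 2:x}
drop 4:a onto {1:c}
ground layer = {0:a, 2:x}
drop-orders for the pieces not yet dropped (sum over which currently-grounded one goes next):
  1 to go: {3} 1  {4} 1
  2 to go: {2,3} 1  {3,4} 2
  3 to go: {1,3,4} 2  {2,3,4} 3
  if 0:a drops first: 5 orders
  if 2:x drops first: 2 orders
heap linearizations: 7

7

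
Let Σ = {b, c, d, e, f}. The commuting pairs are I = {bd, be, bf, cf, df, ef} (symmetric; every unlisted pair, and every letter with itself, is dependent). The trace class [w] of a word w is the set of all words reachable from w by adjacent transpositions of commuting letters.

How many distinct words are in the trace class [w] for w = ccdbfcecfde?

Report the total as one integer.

drop 0:c onto floor
drop 1:c onto {0:c}
drop 2:d onto {1:c}
drop 3:b onto {1:c}
drop 4:f onto floor
drop 5:c onto {2:d, 3:b}
drop 6:e onto {5:c}
drop 7:c onto {6:e}
drop 8:f onto {4:f}
drop 9:d onto {7:c}
drop 10:e onto {9:d}
ground layer = {0:c, 4:f}
drop-orders for the pieces not yet dropped (sum over which currently-grounded one goes next):
  1 to go: {8} 1  {10} 1
  2 to go: {4,8} 1  {8,10} 2  {9,10} 1
  3 to go: {4,8,10} 3  {7,9,10} 1  {8,9,10} 3
  4 to go: {4,8,9,10} 6  {6,7,9,10} 1  {7,8,9,10} 4
  5 to go: {4,7,8,9,10} 10  {5,6,7,9,10} 1  {6,7,8,9,10} 5
  6 to go: {2,5,6,7,9,10} 1  {3,5,6,7,9,10} 1  {4,6,7,8,9,10} 15  {5,6,7,8,9,10} 6
  7 to go: {2,3,5,6,7,9,10} 2  {2,5,6,7,8,9,10} 7  {3,5,6,7,8,9,10} 7  {4,5,6,7,8,9,10} 21
  8 to go: {1,2,3,5,6,7,9,10} 2  {2,3,5,6,7,8,9,10} 16  {2,4,5,6,7,8,9,10} 28  {3,4,5,6,7,8,9,10} 28
  9 to go: {0,1,2,3,5,6,7,9,10} 2  {1,2,3,5,6,7,8,9,10} 18  {2,3,4,5,6,7,8,9,10} 72
  if 0:c drops first: 90 orders
  if 4:f drops first: 20 orders
heap linearizations: 110

110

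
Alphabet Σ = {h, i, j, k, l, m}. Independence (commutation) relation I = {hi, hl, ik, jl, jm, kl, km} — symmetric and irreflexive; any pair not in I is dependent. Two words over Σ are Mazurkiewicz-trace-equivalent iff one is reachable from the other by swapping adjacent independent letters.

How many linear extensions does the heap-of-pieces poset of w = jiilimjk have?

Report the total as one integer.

piece 0:j — minimal
piece 1:i rests on {0:j}
piece 2:i rests on {1:i}
piece 3:l rests on {2:i}
piece 4:i rests on {3:l}
piece 5:m rests on {4:i}
piece 6:j rests on {4:i}
piece 7:k rests on {6:j}
minimal pieces: {0:j}
ways to finish when only these pieces remain (= sum over removing one remaining piece with nothing left below it):
  1 left: {5}→1  {7}→1
  2 left: {5,7}→2  {6,7}→1
  3 left: {5,6,7}→3
  4 left: {4,5,6,7}→3
  5 left: {3,4,5,6,7}→3
  6 left: {2,3,4,5,6,7}→3
  placing 0:j first → 3 extensions

3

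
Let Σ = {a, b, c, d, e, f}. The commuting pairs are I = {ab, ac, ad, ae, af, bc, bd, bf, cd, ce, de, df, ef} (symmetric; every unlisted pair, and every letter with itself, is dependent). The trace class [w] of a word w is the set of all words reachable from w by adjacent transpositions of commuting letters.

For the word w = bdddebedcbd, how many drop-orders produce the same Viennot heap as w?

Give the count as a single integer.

2772

0(b) covers ∅
1(d) covers ∅
2(d) covers 1:d
3(d) covers 2:d
4(e) covers 0:b
5(b) covers 4:e
6(e) covers 5:b
7(d) covers 3:d
8(c) covers ∅
9(b) covers 6:e
10(d) covers 7:d
floor of heap: 0:b, 1:d, 8:c
completions by unplaced set U, small U first (add the entries for U minus each lowest piece of U):
  |U|=1: {8}:1  {9}:1  {10}:1
  |U|=2: {6,9}:1  {7,10}:1  {8,9}:2  {8,10}:2  {9,10}:2
  |U|=3: {3,7,10}:1  {5,6,9}:1  {6,8,9}:3  {6,9,10}:3  {7,8,10}:3  {7,9,10}:3  {8,9,10}:6
  |U|=4: {2,3,7,10}:1  {3,7,8,10}:4  {3,7,9,10}:4  {4,5,6,9}:1  {5,6,8,9}:4  {5,6,9,10}:4  {6,7,9,10}:6  {6,8,9,10}:12  {7,8,9,10}:12
  |U|=5: {0,4,5,6,9}:1  {1,2,3,7,10}:1  {2,3,7,8,10}:5  {2,3,7,9,10}:5  {3,6,7,9,10}:10  {3,7,8,9,10}:20  {4,5,6,8,9}:5  {4,5,6,9,10}:5  {5,6,7,9,10}:10  {5,6,8,9,10}:20  {6,7,8,9,10}:30
  |U|=6: {0,4,5,6,8,9}:6  {0,4,5,6,9,10}:6  {1,2,3,7,8,10}:6  {1,2,3,7,9,10}:6  {2,3,6,7,9,10}:15  {2,3,7,8,9,10}:30  {3,5,6,7,9,10}:20  {3,6,7,8,9,10}:60  {4,5,6,7,9,10}:15  {4,5,6,8,9,10}:30  {5,6,7,8,9,10}:60
  |U|=7: {0,4,5,6,7,9,10}:21  {0,4,5,6,8,9,10}:42  {1,2,3,6,7,9,10}:21  {1,2,3,7,8,9,10}:42  {2,3,5,6,7,9,10}:35  {2,3,6,7,8,9,10}:105  {3,4,5,6,7,9,10}:35  {3,5,6,7,8,9,10}:140  {4,5,6,7,8,9,10}:105
  |U|=8: {0,3,4,5,6,7,9,10}:56  {0,4,5,6,7,8,9,10}:168  {1,2,3,5,6,7,9,10}:56  {1,2,3,6,7,8,9,10}:168  {2,3,4,5,6,7,9,10}:70  {2,3,5,6,7,8,9,10}:280  {3,4,5,6,7,8,9,10}:280
  |U|=9: {0,2,3,4,5,6,7,9,10}:126  {0,3,4,5,6,7,8,9,10}:504  {1,2,3,4,5,6,7,9,10}:126  {1,2,3,5,6,7,8,9,10}:504  {2,3,4,5,6,7,8,9,10}:630
  start at 0(b): 1260
  start at 1(d): 1260
  start at 8(c): 252
sum over floor = 2772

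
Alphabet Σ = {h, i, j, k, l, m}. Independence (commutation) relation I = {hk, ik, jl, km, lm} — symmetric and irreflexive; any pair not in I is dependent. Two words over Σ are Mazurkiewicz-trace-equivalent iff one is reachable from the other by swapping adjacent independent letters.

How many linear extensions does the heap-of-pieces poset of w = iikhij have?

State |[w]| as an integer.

#0=i has no predecessor
#1=i depends on [0:i]
#2=k has no predecessor
#3=h depends on [1:i]
#4=i depends on [3:h]
#5=j depends on [2:k, 4:i]
sources: [0:i, 2:k]
N(rest) = Σ N(rest − s) over sources s of rest; N(one piece) = 1:
  size 1 → [5]=1
  size 2 → [2,5]=1  [4,5]=1
  size 3 → [2,4,5]=2  [3,4,5]=1
  size 4 → [1,3,4,5]=1  [2,3,4,5]=3
  first=0(i) contributes 4
  first=2(k) contributes 1
|[w]| = 5

5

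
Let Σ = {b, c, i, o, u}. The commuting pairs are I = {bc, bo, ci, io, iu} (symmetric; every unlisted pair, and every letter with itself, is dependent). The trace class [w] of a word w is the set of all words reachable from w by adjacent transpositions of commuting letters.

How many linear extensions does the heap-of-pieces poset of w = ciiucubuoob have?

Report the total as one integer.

piece 0:c — minimal
piece 1:i — minimal
piece 2:i rests on {1:i}
piece 3:u rests on {0:c}
piece 4:c rests on {3:u}
piece 5:u rests on {4:c}
piece 6:b rests on {2:i, 5:u}
piece 7:u rests on {6:b}
piece 8:o rests on {7:u}
piece 9:o rests on {8:o}
piece 10:b rests on {7:u}
minimal pieces: {0:c, 1:i}
ways to finish when only these pieces remain (= sum over removing one remaining piece with nothing left below it):
  1 left: {9}→1  {10}→1
  2 left: {8,9}→1  {9,10}→2
  3 left: {8,9,10}→3
  4 left: {7,8,9,10}→3
  5 left: {6,7,8,9,10}→3
  6 left: {2,6,7,8,9,10}→3  {5,6,7,8,9,10}→3
  7 left: {1,2,6,7,8,9,10}→3  {2,5,6,7,8,9,10}→6  {4,5,6,7,8,9,10}→3
  8 left: {1,2,5,6,7,8,9,10}→9  {2,4,5,6,7,8,9,10}→9  {3,4,5,6,7,8,9,10}→3
  9 left: {0,3,4,5,6,7,8,9,10}→3  {1,2,4,5,6,7,8,9,10}→18  {2,3,4,5,6,7,8,9,10}→12
  placing 0:c first → 30 extensions
  placing 1:i first → 15 extensions
total linear extensions = 45

45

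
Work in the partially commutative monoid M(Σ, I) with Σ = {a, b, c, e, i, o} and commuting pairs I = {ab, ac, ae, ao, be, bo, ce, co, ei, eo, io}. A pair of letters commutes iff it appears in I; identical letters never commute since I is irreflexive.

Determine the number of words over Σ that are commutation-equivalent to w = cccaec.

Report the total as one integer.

30

0(c) covers ∅
1(c) covers 0:c
2(c) covers 1:c
3(a) covers ∅
4(e) covers ∅
5(c) covers 2:c
floor of heap: 0:c, 3:a, 4:e
completions by unplaced set U, small U first (add the entries for U minus each lowest piece of U):
  |U|=1: {3}:1  {4}:1  {5}:1
  |U|=2: {2,5}:1  {3,4}:2  {3,5}:2  {4,5}:2
  |U|=3: {1,2,5}:1  {2,3,5}:3  {2,4,5}:3  {3,4,5}:6
  |U|=4: {0,1,2,5}:1  {1,2,3,5}:4  {1,2,4,5}:4  {2,3,4,5}:12
  start at 0(c): 20
  start at 3(a): 5
  start at 4(e): 5
sum over floor = 30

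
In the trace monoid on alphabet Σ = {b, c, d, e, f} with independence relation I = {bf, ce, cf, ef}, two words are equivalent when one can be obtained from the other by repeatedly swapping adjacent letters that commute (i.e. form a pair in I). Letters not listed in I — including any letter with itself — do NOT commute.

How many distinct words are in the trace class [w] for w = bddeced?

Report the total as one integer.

#0=b has no predecessor
#1=d depends on [0:b]
#2=d depends on [1:d]
#3=e depends on [2:d]
#4=c depends on [2:d]
#5=e depends on [3:e]
#6=d depends on [4:c, 5:e]
sources: [0:b]
N(rest) = Σ N(rest − s) over sources s of rest; N(one piece) = 1:
  size 1 → [6]=1
  size 2 → [4,6]=1  [5,6]=1
  size 3 → [3,5,6]=1  [4,5,6]=2
  size 4 → [3,4,5,6]=3
  size 5 → [2,3,4,5,6]=3
  first=0(b) contributes 3

3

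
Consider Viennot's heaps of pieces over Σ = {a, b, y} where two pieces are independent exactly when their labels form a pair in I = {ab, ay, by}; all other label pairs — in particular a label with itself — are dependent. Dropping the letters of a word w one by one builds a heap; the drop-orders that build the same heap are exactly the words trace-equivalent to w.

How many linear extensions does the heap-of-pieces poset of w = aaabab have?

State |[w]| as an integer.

15

piece 0:a — minimal
piece 1:a rests on {0:a}
piece 2:a rests on {1:a}
piece 3:b — minimal
piece 4:a rests on {2:a}
piece 5:b rests on {3:b}
minimal pieces: {0:a, 3:b}
ways to finish when only these pieces remain (= sum over removing one remaining piece with nothing left below it):
  1 left: {4}→1  {5}→1
  2 left: {2,4}→1  {3,5}→1  {4,5}→2
  3 left: {1,2,4}→1  {2,4,5}→3  {3,4,5}→3
  4 left: {0,1,2,4}→1  {1,2,4,5}→4  {2,3,4,5}→6
  placing 0:a first → 10 extensions
  placing 3:b first → 5 extensions
total linear extensions = 15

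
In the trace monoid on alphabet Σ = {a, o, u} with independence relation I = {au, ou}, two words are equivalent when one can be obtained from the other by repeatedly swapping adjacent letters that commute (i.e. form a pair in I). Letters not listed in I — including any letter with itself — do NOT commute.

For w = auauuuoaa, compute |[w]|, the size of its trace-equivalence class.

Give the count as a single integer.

126

#0=a has no predecessor
#1=u has no predecessor
#2=a depends on [0:a]
#3=u depends on [1:u]
#4=u depends on [3:u]
#5=u depends on [4:u]
#6=o depends on [2:a]
#7=a depends on [6:o]
#8=a depends on [7:a]
sources: [0:a, 1:u]
N(rest) = Σ N(rest − s) over sources s of rest; N(one piece) = 1:
  size 1 → [5]=1  [8]=1
  size 2 → [4,5]=1  [5,8]=2  [7,8]=1
  size 3 → [3,4,5]=1  [4,5,8]=3  [5,7,8]=3  [6,7,8]=1
  size 4 → [1,3,4,5]=1  [2,6,7,8]=1  [3,4,5,8]=4  [4,5,7,8]=6  [5,6,7,8]=4
  size 5 → [0,2,6,7,8]=1  [1,3,4,5,8]=5  [2,5,6,7,8]=5  [3,4,5,7,8]=10  [4,5,6,7,8]=10
  size 6 → [0,2,5,6,7,8]=6  [1,3,4,5,7,8]=15  [2,4,5,6,7,8]=15  [3,4,5,6,7,8]=20
  size 7 → [0,2,4,5,6,7,8]=21  [1,3,4,5,6,7,8]=35  [2,3,4,5,6,7,8]=35
  first=0(a) contributes 70
  first=1(u) contributes 56
|[w]| = 126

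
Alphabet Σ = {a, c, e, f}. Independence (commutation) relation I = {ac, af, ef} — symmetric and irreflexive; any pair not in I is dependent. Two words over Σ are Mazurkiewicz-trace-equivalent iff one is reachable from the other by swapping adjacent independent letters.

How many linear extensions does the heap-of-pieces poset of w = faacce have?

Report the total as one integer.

10

piece 0:f — minimal
piece 1:a — minimal
piece 2:a rests on {1:a}
piece 3:c rests on {0:f}
piece 4:c rests on {3:c}
piece 5:e rests on {2:a, 4:c}
minimal pieces: {0:f, 1:a}
ways to finish when only these pieces remain (= sum over removing one remaining piece with nothing left below it):
  1 left: {5}→1
  2 left: {2,5}→1  {4,5}→1
  3 left: {1,2,5}→1  {2,4,5}→2  {3,4,5}→1
  4 left: {0,3,4,5}→1  {1,2,4,5}→3  {2,3,4,5}→3
  placing 0:f first → 6 extensions
  placing 1:a first → 4 extensions
total linear extensions = 10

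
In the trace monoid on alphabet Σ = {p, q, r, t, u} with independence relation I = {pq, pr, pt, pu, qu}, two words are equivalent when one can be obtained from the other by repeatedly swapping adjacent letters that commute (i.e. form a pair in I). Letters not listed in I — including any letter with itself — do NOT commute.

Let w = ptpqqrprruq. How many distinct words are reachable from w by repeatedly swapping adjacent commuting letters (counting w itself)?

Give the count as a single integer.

piece 0:p — minimal
piece 1:t — minimal
piece 2:p rests on {0:p}
piece 3:q rests on {1:t}
piece 4:q rests on {3:q}
piece 5:r rests on {4:q}
piece 6:p rests on {2:p}
piece 7:r rests on {5:r}
piece 8:r rests on {7:r}
piece 9:u rests on {8:r}
piece 10:q rests on {8:r}
minimal pieces: {0:p, 1:t}
ways to finish when only these pieces remain (= sum over removing one remaining piece with nothing left below it):
  1 left: {6}→1  {9}→1  {10}→1
  2 left: {2,6}→1  {6,9}→2  {6,10}→2  {9,10}→2
  3 left: {0,2,6}→1  {2,6,9}→3  {2,6,10}→3  {6,9,10}→6  {8,9,10}→2
  4 left: {0,2,6,9}→4  {0,2,6,10}→4  {2,6,9,10}→12  {6,8,9,10}→8  {7,8,9,10}→2
  5 left: {0,2,6,9,10}→20  {2,6,8,9,10}→20  {5,7,8,9,10}→2  {6,7,8,9,10}→10
  6 left: {0,2,6,8,9,10}→40  {2,6,7,8,9,10}→30  {4,5,7,8,9,10}→2  {5,6,7,8,9,10}→12
  7 left: {0,2,6,7,8,9,10}→70  {2,5,6,7,8,9,10}→42  {3,4,5,7,8,9,10}→2  {4,5,6,7,8,9,10}→14
  8 left: {0,2,5,6,7,8,9,10}→112  {1,3,4,5,7,8,9,10}→2  {2,4,5,6,7,8,9,10}→56  {3,4,5,6,7,8,9,10}→16
  9 left: {0,2,4,5,6,7,8,9,10}→168  {1,3,4,5,6,7,8,9,10}→18  {2,3,4,5,6,7,8,9,10}→72
  placing 0:p first → 90 extensions
  placing 1:t first → 240 extensions
total linear extensions = 330

330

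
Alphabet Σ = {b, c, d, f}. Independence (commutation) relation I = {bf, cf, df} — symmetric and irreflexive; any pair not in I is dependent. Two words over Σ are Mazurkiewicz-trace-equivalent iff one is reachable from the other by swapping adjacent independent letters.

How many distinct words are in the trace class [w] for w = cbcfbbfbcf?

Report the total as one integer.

#0=c has no predecessor
#1=b depends on [0:c]
#2=c depends on [1:b]
#3=f has no predecessor
#4=b depends on [2:c]
#5=b depends on [4:b]
#6=f depends on [3:f]
#7=b depends on [5:b]
#8=c depends on [7:b]
#9=f depends on [6:f]
sources: [0:c, 3:f]
N(rest) = Σ N(rest − s) over sources s of rest; N(one piece) = 1:
  size 1 → [8]=1  [9]=1
  size 2 → [6,9]=1  [7,8]=1  [8,9]=2
  size 3 → [3,6,9]=1  [5,7,8]=1  [6,8,9]=3  [7,8,9]=3
  size 4 → [3,6,8,9]=4  [4,5,7,8]=1  [5,7,8,9]=4  [6,7,8,9]=6
  size 5 → [2,4,5,7,8]=1  [3,6,7,8,9]=10  [4,5,7,8,9]=5  [5,6,7,8,9]=10
  size 6 → [1,2,4,5,7,8]=1  [2,4,5,7,8,9]=6  [3,5,6,7,8,9]=20  [4,5,6,7,8,9]=15
  size 7 → [0,1,2,4,5,7,8]=1  [1,2,4,5,7,8,9]=7  [2,4,5,6,7,8,9]=21  [3,4,5,6,7,8,9]=35
  size 8 → [0,1,2,4,5,7,8,9]=8  [1,2,4,5,6,7,8,9]=28  [2,3,4,5,6,7,8,9]=56
  first=0(c) contributes 84
  first=3(f) contributes 36
|[w]| = 120

120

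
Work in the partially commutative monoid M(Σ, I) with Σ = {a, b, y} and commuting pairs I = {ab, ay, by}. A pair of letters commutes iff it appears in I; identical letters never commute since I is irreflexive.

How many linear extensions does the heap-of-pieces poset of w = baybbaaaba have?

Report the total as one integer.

0(b) covers ∅
1(a) covers ∅
2(y) covers ∅
3(b) covers 0:b
4(b) covers 3:b
5(a) covers 1:a
6(a) covers 5:a
7(a) covers 6:a
8(b) covers 4:b
9(a) covers 7:a
floor of heap: 0:b, 1:a, 2:y
completions by unplaced set U, small U first (add the entries for U minus each lowest piece of U):
  |U|=1: {2}:1  {8}:1  {9}:1
  |U|=2: {2,8}:2  {2,9}:2  {4,8}:1  {7,9}:1  {8,9}:2
  |U|=3: {2,4,8}:3  {2,7,9}:3  {2,8,9}:6  {3,4,8}:1  {4,8,9}:3  {6,7,9}:1  {7,8,9}:3
  |U|=4: {0,3,4,8}:1  {2,3,4,8}:4  {2,4,8,9}:12  {2,6,7,9}:4  {2,7,8,9}:12  {3,4,8,9}:4  {4,7,8,9}:6  {5,6,7,9}:1  {6,7,8,9}:4
  |U|=5: {0,2,3,4,8}:5  {0,3,4,8,9}:5  {1,5,6,7,9}:1  {2,3,4,8,9}:20  {2,4,7,8,9}:30  {2,5,6,7,9}:5  {2,6,7,8,9}:20  {3,4,7,8,9}:10  {4,6,7,8,9}:10  {5,6,7,8,9}:5
  |U|=6: {0,2,3,4,8,9}:30  {0,3,4,7,8,9}:15  {1,2,5,6,7,9}:6  {1,5,6,7,8,9}:6  {2,3,4,7,8,9}:60  {2,4,6,7,8,9}:60  {2,5,6,7,8,9}:30  {3,4,6,7,8,9}:20  {4,5,6,7,8,9}:15
  |U|=7: {0,2,3,4,7,8,9}:105  {0,3,4,6,7,8,9}:35  {1,2,5,6,7,8,9}:42  {1,4,5,6,7,8,9}:21  {2,3,4,6,7,8,9}:140  {2,4,5,6,7,8,9}:105  {3,4,5,6,7,8,9}:35
  |U|=8: {0,2,3,4,6,7,8,9}:280  {0,3,4,5,6,7,8,9}:70  {1,2,4,5,6,7,8,9}:168  {1,3,4,5,6,7,8,9}:56  {2,3,4,5,6,7,8,9}:280
  start at 0(b): 504
  start at 1(a): 630
  start at 2(y): 126
sum over floor = 1260

1260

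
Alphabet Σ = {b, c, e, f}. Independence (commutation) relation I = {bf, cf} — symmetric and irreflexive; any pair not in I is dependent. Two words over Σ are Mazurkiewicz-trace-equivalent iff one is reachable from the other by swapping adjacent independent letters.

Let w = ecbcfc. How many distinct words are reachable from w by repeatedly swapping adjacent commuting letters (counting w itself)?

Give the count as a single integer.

drop 0:e onto floor
drop 1:c onto {0:e}
drop 2:b onto {1:c}
drop 3:c onto {2:b}
drop 4:f onto {0:e}
drop 5:c onto {3:c}
ground layer = {0:e}
drop-orders for the pieces not yet dropped (sum over which currently-grounded one goes next):
  1 to go: {4} 1  {5} 1
  2 to go: {3,5} 1  {4,5} 2
  3 to go: {2,3,5} 1  {3,4,5} 3
  4 to go: {1,2,3,5} 1  {2,3,4,5} 4
  if 0:e drops first: 5 orders

5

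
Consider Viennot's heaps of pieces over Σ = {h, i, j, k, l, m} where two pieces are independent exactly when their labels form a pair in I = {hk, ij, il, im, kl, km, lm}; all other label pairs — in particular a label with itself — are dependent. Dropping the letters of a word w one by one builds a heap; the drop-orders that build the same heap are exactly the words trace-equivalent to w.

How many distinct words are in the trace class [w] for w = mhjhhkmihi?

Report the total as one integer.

drop 0:m onto floor
drop 1:h onto {0:m}
drop 2:j onto {1:h}
drop 3:h onto {2:j}
drop 4:h onto {3:h}
drop 5:k onto {2:j}
drop 6:m onto {4:h}
drop 7:i onto {4:h, 5:k}
drop 8:h onto {6:m, 7:i}
drop 9:i onto {8:h}
ground layer = {0:m}
drop-orders for the pieces not yet dropped (sum over which currently-grounded one goes next):
  1 to go: {9} 1
  2 to go: {8,9} 1
  3 to go: {6,8,9} 1  {7,8,9} 1
  4 to go: {5,7,8,9} 1  {6,7,8,9} 2
  5 to go: {4,6,7,8,9} 2  {5,6,7,8,9} 3
  6 to go: {3,4,6,7,8,9} 2  {4,5,6,7,8,9} 5
  7 to go: {3,4,5,6,7,8,9} 7
  8 to go: {2,3,4,5,6,7,8,9} 7
  if 0:m drops first: 7 orders

7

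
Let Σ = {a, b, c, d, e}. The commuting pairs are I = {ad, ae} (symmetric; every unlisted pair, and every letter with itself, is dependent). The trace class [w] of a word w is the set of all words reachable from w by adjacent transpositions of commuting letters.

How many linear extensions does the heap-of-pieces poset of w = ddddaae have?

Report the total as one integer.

0(d) covers ∅
1(d) covers 0:d
2(d) covers 1:d
3(d) covers 2:d
4(a) covers ∅
5(a) covers 4:a
6(e) covers 3:d
floor of heap: 0:d, 4:a
completions by unplaced set U, small U first (add the entries for U minus each lowest piece of U):
  |U|=1: {5}:1  {6}:1
  |U|=2: {3,6}:1  {4,5}:1  {5,6}:2
  |U|=3: {2,3,6}:1  {3,5,6}:3  {4,5,6}:3
  |U|=4: {1,2,3,6}:1  {2,3,5,6}:4  {3,4,5,6}:6
  |U|=5: {0,1,2,3,6}:1  {1,2,3,5,6}:5  {2,3,4,5,6}:10
  start at 0(d): 15
  start at 4(a): 6
sum over floor = 21

21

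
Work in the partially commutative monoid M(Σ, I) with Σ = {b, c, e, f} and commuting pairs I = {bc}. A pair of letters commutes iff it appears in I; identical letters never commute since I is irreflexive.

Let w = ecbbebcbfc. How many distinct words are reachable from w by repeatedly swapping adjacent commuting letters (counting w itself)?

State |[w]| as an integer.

9

drop 0:e onto floor
drop 1:c onto {0:e}
drop 2:b onto {0:e}
drop 3:b onto {2:b}
drop 4:e onto {1:c, 3:b}
drop 5:b onto {4:e}
drop 6:c onto {4:e}
drop 7:b onto {5:b}
drop 8:f onto {6:c, 7:b}
drop 9:c onto {8:f}
ground layer = {0:e}
drop-orders for the pieces not yet dropped (sum over which currently-grounded one goes next):
  1 to go: {9} 1
  2 to go: {8,9} 1
  3 to go: {6,8,9} 1  {7,8,9} 1
  4 to go: {5,7,8,9} 1  {6,7,8,9} 2
  5 to go: {5,6,7,8,9} 3
  6 to go: {4,5,6,7,8,9} 3
  7 to go: {1,4,5,6,7,8,9} 3  {3,4,5,6,7,8,9} 3
  8 to go: {1,3,4,5,6,7,8,9} 6  {2,3,4,5,6,7,8,9} 3
  if 0:e drops first: 9 orders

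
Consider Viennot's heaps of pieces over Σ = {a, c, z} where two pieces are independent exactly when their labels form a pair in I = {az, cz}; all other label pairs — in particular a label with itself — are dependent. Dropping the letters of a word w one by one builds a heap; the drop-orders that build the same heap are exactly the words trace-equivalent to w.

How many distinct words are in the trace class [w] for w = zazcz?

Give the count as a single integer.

piece 0:z — minimal
piece 1:a — minimal
piece 2:z rests on {0:z}
piece 3:c rests on {1:a}
piece 4:z rests on {2:z}
minimal pieces: {0:z, 1:a}
ways to finish when only these pieces remain (= sum over removing one remaining piece with nothing left below it):
  1 left: {3}→1  {4}→1
  2 left: {1,3}→1  {2,4}→1  {3,4}→2
  3 left: {0,2,4}→1  {1,3,4}→3  {2,3,4}→3
  placing 0:z first → 6 extensions
  placing 1:a first → 4 extensions
total linear extensions = 10

10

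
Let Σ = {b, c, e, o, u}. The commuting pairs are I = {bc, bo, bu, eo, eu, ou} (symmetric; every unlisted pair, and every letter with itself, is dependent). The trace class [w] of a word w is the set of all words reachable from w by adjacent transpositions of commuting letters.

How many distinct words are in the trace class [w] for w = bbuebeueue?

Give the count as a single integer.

120

#0=b has no predecessor
#1=b depends on [0:b]
#2=u has no predecessor
#3=e depends on [1:b]
#4=b depends on [3:e]
#5=e depends on [4:b]
#6=u depends on [2:u]
#7=e depends on [5:e]
#8=u depends on [6:u]
#9=e depends on [7:e]
sources: [0:b, 2:u]
N(rest) = Σ N(rest − s) over sources s of rest; N(one piece) = 1:
  size 1 → [8]=1  [9]=1
  size 2 → [6,8]=1  [7,9]=1  [8,9]=2
  size 3 → [2,6,8]=1  [5,7,9]=1  [6,8,9]=3  [7,8,9]=3
  size 4 → [2,6,8,9]=4  [4,5,7,9]=1  [5,7,8,9]=4  [6,7,8,9]=6
  size 5 → [2,6,7,8,9]=10  [3,4,5,7,9]=1  [4,5,7,8,9]=5  [5,6,7,8,9]=10
  size 6 → [1,3,4,5,7,9]=1  [2,5,6,7,8,9]=20  [3,4,5,7,8,9]=6  [4,5,6,7,8,9]=15
  size 7 → [0,1,3,4,5,7,9]=1  [1,3,4,5,7,8,9]=7  [2,4,5,6,7,8,9]=35  [3,4,5,6,7,8,9]=21
  size 8 → [0,1,3,4,5,7,8,9]=8  [1,3,4,5,6,7,8,9]=28  [2,3,4,5,6,7,8,9]=56
  first=0(b) contributes 84
  first=2(u) contributes 36
|[w]| = 120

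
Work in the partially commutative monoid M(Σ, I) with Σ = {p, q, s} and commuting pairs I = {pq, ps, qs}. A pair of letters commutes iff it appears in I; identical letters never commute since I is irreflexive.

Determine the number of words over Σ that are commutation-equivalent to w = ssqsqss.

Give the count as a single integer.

21

drop 0:s onto floor
drop 1:s onto {0:s}
drop 2:q onto floor
drop 3:s onto {1:s}
drop 4:q onto {2:q}
drop 5:s onto {3:s}
drop 6:s onto {5:s}
ground layer = {0:s, 2:q}
drop-orders for the pieces not yet dropped (sum over which currently-grounded one goes next):
  1 to go: {4} 1  {6} 1
  2 to go: {2,4} 1  {4,6} 2  {5,6} 1
  3 to go: {2,4,6} 3  {3,5,6} 1  {4,5,6} 3
  4 to go: {1,3,5,6} 1  {2,4,5,6} 6  {3,4,5,6} 4
  5 to go: {0,1,3,5,6} 1  {1,3,4,5,6} 5  {2,3,4,5,6} 10
  if 0:s drops first: 15 orders
  if 2:q drops first: 6 orders
heap linearizations: 21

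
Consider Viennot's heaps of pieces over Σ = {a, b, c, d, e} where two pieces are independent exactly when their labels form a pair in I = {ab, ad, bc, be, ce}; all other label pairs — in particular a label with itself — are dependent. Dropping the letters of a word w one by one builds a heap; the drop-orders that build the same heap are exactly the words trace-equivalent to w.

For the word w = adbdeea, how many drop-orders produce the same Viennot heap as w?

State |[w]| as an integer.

piece 0:a — minimal
piece 1:d — minimal
piece 2:b rests on {1:d}
piece 3:d rests on {2:b}
piece 4:e rests on {0:a, 3:d}
piece 5:e rests on {4:e}
piece 6:a rests on {5:e}
minimal pieces: {0:a, 1:d}
ways to finish when only these pieces remain (= sum over removing one remaining piece with nothing left below it):
  1 left: {6}→1
  2 left: {5,6}→1
  3 left: {4,5,6}→1
  4 left: {0,4,5,6}→1  {3,4,5,6}→1
  5 left: {0,3,4,5,6}→2  {2,3,4,5,6}→1
  placing 0:a first → 1 extensions
  placing 1:d first → 3 extensions
total linear extensions = 4

4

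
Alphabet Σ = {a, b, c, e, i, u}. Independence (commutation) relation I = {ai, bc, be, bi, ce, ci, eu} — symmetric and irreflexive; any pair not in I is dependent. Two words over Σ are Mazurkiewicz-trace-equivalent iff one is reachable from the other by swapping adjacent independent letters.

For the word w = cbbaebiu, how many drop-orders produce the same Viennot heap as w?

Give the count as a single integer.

#0=c has no predecessor
#1=b has no predecessor
#2=b depends on [1:b]
#3=a depends on [0:c, 2:b]
#4=e depends on [3:a]
#5=b depends on [3:a]
#6=i depends on [4:e]
#7=u depends on [5:b, 6:i]
sources: [0:c, 1:b]
N(rest) = Σ N(rest − s) over sources s of rest; N(one piece) = 1:
  size 1 → [7]=1
  size 2 → [5,7]=1  [6,7]=1
  size 3 → [4,6,7]=1  [5,6,7]=2
  size 4 → [4,5,6,7]=3
  size 5 → [3,4,5,6,7]=3
  size 6 → [0,3,4,5,6,7]=3  [2,3,4,5,6,7]=3
  first=0(c) contributes 3
  first=1(b) contributes 6
|[w]| = 9

9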